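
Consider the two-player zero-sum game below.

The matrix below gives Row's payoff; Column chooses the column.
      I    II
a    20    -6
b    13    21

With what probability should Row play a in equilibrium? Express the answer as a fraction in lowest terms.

Row minima are -6 and 13, so Row's maximin is 13; column maxima are 20 and 21, so Column's minimax is 20. These differ, so the equilibrium is in mixed strategies.
Let Row play a with probability p. Column is indifferent when 20p + 13(1−p) = −6p + 21(1−p), giving p = 4/17.

4/17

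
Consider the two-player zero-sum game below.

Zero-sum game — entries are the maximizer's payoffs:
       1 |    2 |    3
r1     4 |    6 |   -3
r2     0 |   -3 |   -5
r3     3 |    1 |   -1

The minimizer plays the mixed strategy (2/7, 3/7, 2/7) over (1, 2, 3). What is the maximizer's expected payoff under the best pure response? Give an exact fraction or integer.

r1: (4)·(2/7) + (6)·(3/7) + (-3)·(2/7) = 20/7.
r2: (0)·(2/7) + (-3)·(3/7) + (-5)·(2/7) = -19/7.
r3: (3)·(2/7) + (1)·(3/7) + (-1)·(2/7) = 1.
The best pure response is r1 with expected payoff 20/7.

20/7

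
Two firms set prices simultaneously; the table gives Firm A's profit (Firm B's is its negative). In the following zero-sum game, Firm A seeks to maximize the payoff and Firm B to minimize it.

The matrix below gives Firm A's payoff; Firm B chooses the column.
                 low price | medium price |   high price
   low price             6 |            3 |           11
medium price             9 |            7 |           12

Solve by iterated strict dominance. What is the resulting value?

7

Row low price is strictly dominated by row medium price (9>6, 7>3, 12>11); eliminate low price.
Column low price is strictly dominated by medium price for Firm B (7<9); eliminate low price.
Column high price is strictly dominated by medium price for Firm B (7<12); eliminate high price.
Only (medium price, medium price) remains, with payoff 7.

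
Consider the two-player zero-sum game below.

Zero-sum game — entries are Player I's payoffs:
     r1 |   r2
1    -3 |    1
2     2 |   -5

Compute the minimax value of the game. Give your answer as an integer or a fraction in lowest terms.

Row minima are -3 and -5, so Player I's maximin is -3; column maxima are 2 and 1, so Player II's minimax is 1. These differ, so the equilibrium is in mixed strategies.
Let Player I play 1 with probability p. Player II is indifferent when −3p + 2(1−p) = p − 5(1−p), giving p = 7/11.
Let Player II play r1 with probability q. Player I is indifferent when −3q + (1−q) = 2q − 5(1−q), giving q = 6/11.
The value is -3·(6/11) + (1)·(5/11) = -13/11.

-13/11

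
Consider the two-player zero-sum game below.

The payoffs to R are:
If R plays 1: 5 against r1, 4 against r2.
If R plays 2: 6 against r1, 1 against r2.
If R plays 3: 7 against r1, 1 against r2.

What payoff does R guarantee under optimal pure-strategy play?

Row minima: 4, 1, 1 → R's maximin is 4.
Column maxima: 7, 4 → C's minimax is 4.
They coincide at (1, r2), so the value is 4.

4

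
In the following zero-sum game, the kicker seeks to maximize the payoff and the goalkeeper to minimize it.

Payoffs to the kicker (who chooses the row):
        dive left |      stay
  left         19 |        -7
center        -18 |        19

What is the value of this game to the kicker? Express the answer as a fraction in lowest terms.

Row minima are -7 and -18, so the kicker's maximin is -7; column maxima are 19 and 19, so the goalkeeper's minimax is 19. These differ, so the equilibrium is in mixed strategies.
Let the kicker play left with probability p. The goalkeeper is indifferent when 19p − 18(1−p) = −7p + 19(1−p), giving p = 37/63.
Let the goalkeeper play dive left with probability q. The kicker is indifferent when 19q − 7(1−q) = −18q + 19(1−q), giving q = 26/63.
The value is 19·(26/63) + (-7)·(37/63) = 235/63.

235/63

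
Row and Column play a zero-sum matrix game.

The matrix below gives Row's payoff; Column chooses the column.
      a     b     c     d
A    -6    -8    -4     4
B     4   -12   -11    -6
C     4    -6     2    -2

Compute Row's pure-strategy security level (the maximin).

The worst-case payoff for each row is A: -8, B: -12, C: -6.
The best of these is -6.

-6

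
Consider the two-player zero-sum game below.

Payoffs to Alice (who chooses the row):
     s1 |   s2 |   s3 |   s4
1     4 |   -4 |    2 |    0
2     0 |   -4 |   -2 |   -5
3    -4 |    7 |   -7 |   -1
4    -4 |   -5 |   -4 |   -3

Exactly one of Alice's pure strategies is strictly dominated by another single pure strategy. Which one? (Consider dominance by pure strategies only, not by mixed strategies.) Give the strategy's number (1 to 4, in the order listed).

4

Compare 4 with 1: 4 > -4, -4 > -5, 2 > -4, 0 > -3.
So 1 strictly dominates 4 for Alice; 4 is strictly dominated.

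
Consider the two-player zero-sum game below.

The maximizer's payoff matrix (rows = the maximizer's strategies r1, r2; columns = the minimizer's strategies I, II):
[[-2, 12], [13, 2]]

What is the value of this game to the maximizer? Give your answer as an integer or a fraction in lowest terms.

32/5

Row minima are -2 and 2, so the maximizer's maximin is 2; column maxima are 13 and 12, so the minimizer's minimax is 12. These differ, so the equilibrium is in mixed strategies.
Let the maximizer play r1 with probability p. The minimizer is indifferent when −2p + 13(1−p) = 12p + 2(1−p), giving p = 11/25.
Let the minimizer play I with probability q. The maximizer is indifferent when −2q + 12(1−q) = 13q + 2(1−q), giving q = 2/5.
The value is -2·(2/5) + (12)·(3/5) = 32/5.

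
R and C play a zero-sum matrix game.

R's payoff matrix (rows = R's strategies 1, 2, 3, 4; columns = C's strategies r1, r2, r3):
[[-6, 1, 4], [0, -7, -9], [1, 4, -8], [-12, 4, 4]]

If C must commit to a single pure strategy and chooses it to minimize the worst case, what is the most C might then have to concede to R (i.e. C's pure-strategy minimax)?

1

The worst case (largest entry) in each column is r1: 1, r2: 4, r3: 4.
The best (smallest) of these is 1.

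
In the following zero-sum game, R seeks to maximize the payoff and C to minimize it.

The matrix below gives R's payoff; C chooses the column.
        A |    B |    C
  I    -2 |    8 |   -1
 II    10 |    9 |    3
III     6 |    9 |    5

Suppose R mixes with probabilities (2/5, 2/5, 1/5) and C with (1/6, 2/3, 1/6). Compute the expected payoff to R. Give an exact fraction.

Against (1/6, 2/3, 1/6), each row's expected payoff is I: 29/6; II: 49/6; III: 47/6.
Taking the (2/5, 2/5, 1/5)-weighted average: (2/5)·(29/6) + (2/5)·(49/6) + (1/5)·(47/6) = 203/30.

203/30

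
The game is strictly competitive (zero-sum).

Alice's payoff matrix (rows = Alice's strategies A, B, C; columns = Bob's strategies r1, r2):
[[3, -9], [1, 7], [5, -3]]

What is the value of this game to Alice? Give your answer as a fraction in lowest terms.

Row A is strictly dominated by row C, so Alice never plays it.
The remaining 2×2 game on (B, C) × (r1, r2) has no saddle point. Let Alice play B with probability p; indifference gives p + 5(1−p) = 7p − 3(1−p), so p = 4/7.
Similarly Bob's optimal q on r1 is 5/7, and the value is 1·(5/7) + (7)·(2/7) = 19/7.

19/7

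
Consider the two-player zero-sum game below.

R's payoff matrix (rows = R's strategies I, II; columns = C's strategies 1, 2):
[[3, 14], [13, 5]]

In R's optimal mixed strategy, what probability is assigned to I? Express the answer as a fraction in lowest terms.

Row minima are 3 and 5, so R's maximin is 5; column maxima are 13 and 14, so C's minimax is 13. These differ, so the equilibrium is in mixed strategies.
Let R play I with probability p. C is indifferent when 3p + 13(1−p) = 14p + 5(1−p), giving p = 8/19.

8/19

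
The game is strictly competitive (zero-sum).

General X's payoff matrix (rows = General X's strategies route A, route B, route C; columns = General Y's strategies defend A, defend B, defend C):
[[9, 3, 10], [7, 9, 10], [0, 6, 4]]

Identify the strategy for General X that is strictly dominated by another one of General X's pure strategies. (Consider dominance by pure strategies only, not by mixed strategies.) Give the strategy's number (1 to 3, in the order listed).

3

Compare route C with route B: 7 > 0, 9 > 6, 10 > 4.
So route B strictly dominates route C for General X; route C is strictly dominated.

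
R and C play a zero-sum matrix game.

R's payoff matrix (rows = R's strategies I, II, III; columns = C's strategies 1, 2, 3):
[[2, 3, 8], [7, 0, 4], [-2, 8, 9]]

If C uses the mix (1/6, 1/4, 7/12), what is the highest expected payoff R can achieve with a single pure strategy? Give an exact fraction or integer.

I: (2)·(1/6) + (3)·(1/4) + (8)·(7/12) = 23/4.
II: (7)·(1/6) + (0)·(1/4) + (4)·(7/12) = 7/2.
III: (-2)·(1/6) + (8)·(1/4) + (9)·(7/12) = 83/12.
The best pure response is III with expected payoff 83/12.

83/12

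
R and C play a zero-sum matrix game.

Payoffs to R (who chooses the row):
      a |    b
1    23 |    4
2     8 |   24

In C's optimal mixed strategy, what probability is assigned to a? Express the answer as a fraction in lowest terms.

4/7

Row minima are 4 and 8, so R's maximin is 8; column maxima are 23 and 24, so C's minimax is 23. These differ, so the equilibrium is in mixed strategies.
Let C play a with probability q. R is indifferent when 23q + 4(1−q) = 8q + 24(1−q), giving q = 4/7.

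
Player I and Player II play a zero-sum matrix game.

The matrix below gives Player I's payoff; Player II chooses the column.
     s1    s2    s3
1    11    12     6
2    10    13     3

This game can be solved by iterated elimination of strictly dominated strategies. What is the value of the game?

6

Column s2 is strictly dominated by s1 for Player II (11<12, 10<13); eliminate s2.
Column s1 is strictly dominated by s3 for Player II (6<11, 3<10); eliminate s1.
Row 2 is strictly dominated by row 1 (6>3); eliminate 2.
Only (1, s3) remains, with payoff 6.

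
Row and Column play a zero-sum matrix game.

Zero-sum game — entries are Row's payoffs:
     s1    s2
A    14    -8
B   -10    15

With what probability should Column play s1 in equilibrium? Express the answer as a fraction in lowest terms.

Row minima are -8 and -10, so Row's maximin is -8; column maxima are 14 and 15, so Column's minimax is 14. These differ, so the equilibrium is in mixed strategies.
Let Column play s1 with probability q. Row is indifferent when 14q − 8(1−q) = −10q + 15(1−q), giving q = 23/47.

23/47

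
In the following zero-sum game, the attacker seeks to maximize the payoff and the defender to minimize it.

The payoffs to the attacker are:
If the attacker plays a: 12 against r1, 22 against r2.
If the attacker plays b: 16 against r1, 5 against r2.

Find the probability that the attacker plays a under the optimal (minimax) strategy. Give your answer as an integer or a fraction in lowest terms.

Row minima are 12 and 5, so the attacker's maximin is 12; column maxima are 16 and 22, so the defender's minimax is 16. These differ, so the equilibrium is in mixed strategies.
Let the attacker play a with probability p. The defender is indifferent when 12p + 16(1−p) = 22p + 5(1−p), giving p = 11/21.

11/21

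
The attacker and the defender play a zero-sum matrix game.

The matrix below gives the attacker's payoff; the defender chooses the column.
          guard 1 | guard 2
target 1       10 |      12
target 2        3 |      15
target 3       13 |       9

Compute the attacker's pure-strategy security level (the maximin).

The worst-case payoff for each row is target 1: 10, target 2: 3, target 3: 9.
The best of these is 10.

10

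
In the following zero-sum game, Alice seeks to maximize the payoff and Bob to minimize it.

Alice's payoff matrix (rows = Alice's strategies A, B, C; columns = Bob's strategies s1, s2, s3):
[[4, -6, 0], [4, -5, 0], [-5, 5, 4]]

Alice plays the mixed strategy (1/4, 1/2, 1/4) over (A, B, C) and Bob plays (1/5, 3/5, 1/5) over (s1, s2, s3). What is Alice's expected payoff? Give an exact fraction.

Against (1/5, 3/5, 1/5), each row's expected payoff is A: -14/5; B: -11/5; C: 14/5.
Taking the (1/4, 1/2, 1/4)-weighted average: (1/4)·(-14/5) + (1/2)·(-11/5) + (1/4)·(14/5) = -11/10.

-11/10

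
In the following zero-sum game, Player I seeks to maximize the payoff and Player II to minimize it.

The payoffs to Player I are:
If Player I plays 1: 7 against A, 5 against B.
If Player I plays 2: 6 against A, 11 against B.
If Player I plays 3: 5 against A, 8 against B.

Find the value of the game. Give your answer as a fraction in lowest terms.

47/7

Row 3 is strictly dominated by row 2, so Player I never plays it.
The remaining 2×2 game on (1, 2) × (A, B) has no saddle point. Let Player I play 1 with probability p; indifference gives 7p + 6(1−p) = 5p + 11(1−p), so p = 5/7.
Similarly Player II's optimal q on A is 6/7, and the value is 7·(6/7) + (5)·(1/7) = 47/7.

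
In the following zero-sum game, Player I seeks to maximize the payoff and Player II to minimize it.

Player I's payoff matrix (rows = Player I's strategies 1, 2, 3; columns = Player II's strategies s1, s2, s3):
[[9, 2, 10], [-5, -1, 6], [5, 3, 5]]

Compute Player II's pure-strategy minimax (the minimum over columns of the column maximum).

The worst case (largest entry) in each column is s1: 9, s2: 3, s3: 10.
The best (smallest) of these is 3.

3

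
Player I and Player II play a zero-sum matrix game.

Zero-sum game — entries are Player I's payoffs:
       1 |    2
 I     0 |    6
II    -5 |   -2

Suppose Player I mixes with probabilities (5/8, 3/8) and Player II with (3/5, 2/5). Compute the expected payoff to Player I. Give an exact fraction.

3/40

Against (3/5, 2/5), each row's expected payoff is I: 12/5; II: -19/5.
Taking the (5/8, 3/8)-weighted average: (5/8)·(12/5) + (3/8)·(-19/5) = 3/40.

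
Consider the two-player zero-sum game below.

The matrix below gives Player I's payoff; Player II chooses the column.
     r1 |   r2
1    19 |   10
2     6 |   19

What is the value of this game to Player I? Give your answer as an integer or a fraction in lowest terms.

301/22

Row minima are 10 and 6, so Player I's maximin is 10; column maxima are 19 and 19, so Player II's minimax is 19. These differ, so the equilibrium is in mixed strategies.
Let Player I play 1 with probability p. Player II is indifferent when 19p + 6(1−p) = 10p + 19(1−p), giving p = 13/22.
Let Player II play r1 with probability q. Player I is indifferent when 19q + 10(1−q) = 6q + 19(1−q), giving q = 9/22.
The value is 19·(9/22) + (10)·(13/22) = 301/22.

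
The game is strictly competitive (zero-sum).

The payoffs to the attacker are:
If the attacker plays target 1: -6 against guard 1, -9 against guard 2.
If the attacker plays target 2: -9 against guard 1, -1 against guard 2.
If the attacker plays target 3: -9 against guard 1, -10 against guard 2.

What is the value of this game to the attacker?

-75/11

Row target 3 is strictly dominated by row target 1, so the attacker never plays it.
The remaining 2×2 game on (target 1, target 2) × (guard 1, guard 2) has no saddle point. Let the attacker play target 1 with probability p; indifference gives −6p − 9(1−p) = −9p − (1−p), so p = 8/11.
Similarly the defender's optimal q on guard 1 is 8/11, and the value is -6·(8/11) + (-9)·(3/11) = -75/11.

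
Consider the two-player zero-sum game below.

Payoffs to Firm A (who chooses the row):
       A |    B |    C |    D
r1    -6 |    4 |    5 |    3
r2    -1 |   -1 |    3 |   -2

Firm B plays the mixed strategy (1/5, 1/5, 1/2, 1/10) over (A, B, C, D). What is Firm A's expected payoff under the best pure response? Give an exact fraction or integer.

12/5

r1: (-6)·(1/5) + (4)·(1/5) + (5)·(1/2) + (3)·(1/10) = 12/5.
r2: (-1)·(1/5) + (-1)·(1/5) + (3)·(1/2) + (-2)·(1/10) = 9/10.
The best pure response is r1 with expected payoff 12/5.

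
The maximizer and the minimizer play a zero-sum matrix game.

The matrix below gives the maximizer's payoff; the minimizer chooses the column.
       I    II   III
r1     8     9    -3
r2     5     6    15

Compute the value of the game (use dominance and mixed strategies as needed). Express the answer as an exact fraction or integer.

45/7

Column II is strictly dominated by I for the minimizer (it gives the maximizer more in every row).
The remaining 2×2 game on (r1, r2) × (I, III) has no saddle point. Let the maximizer play r1 with probability p; indifference gives 8p + 5(1−p) = −3p + 15(1−p), so p = 10/21.
Similarly the minimizer's optimal q on I is 6/7, and the value is 8·(6/7) + (-3)·(1/7) = 45/7.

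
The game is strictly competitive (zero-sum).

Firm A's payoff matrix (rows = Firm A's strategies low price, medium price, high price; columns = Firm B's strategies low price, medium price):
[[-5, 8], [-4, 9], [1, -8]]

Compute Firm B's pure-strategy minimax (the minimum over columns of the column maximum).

The worst case (largest entry) in each column is low price: 1, medium price: 9.
The best (smallest) of these is 1.

1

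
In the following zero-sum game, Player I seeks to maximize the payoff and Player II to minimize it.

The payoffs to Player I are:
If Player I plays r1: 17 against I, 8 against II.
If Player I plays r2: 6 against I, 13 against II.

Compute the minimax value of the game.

173/16

Row minima are 8 and 6, so Player I's maximin is 8; column maxima are 17 and 13, so Player II's minimax is 13. These differ, so the equilibrium is in mixed strategies.
Let Player I play r1 with probability p. Player II is indifferent when 17p + 6(1−p) = 8p + 13(1−p), giving p = 7/16.
Let Player II play I with probability q. Player I is indifferent when 17q + 8(1−q) = 6q + 13(1−q), giving q = 5/16.
The value is 17·(5/16) + (8)·(11/16) = 173/16.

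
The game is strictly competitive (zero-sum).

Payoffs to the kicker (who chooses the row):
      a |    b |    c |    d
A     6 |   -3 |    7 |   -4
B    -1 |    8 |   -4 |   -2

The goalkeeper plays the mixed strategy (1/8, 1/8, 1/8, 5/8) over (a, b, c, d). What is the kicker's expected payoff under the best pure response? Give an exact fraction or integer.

A: (6)·(1/8) + (-3)·(1/8) + (7)·(1/8) + (-4)·(5/8) = -5/4.
B: (-1)·(1/8) + (8)·(1/8) + (-4)·(1/8) + (-2)·(5/8) = -7/8.
The best pure response is B with expected payoff -7/8.

-7/8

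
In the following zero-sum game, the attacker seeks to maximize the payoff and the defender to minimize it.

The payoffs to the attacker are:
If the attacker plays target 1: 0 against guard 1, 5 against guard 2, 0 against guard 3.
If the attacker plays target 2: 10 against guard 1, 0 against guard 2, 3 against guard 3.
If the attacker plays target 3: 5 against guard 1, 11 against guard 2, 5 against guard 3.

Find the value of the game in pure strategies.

Row minima: 0, 0, 5 → the attacker's maximin is 5.
Column maxima: 10, 11, 5 → the defender's minimax is 5.
They coincide at (target 3, guard 3), so the value is 5.

5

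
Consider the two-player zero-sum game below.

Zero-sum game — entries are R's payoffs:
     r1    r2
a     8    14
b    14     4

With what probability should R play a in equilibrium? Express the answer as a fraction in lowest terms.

Row minima are 8 and 4, so R's maximin is 8; column maxima are 14 and 14, so C's minimax is 14. These differ, so the equilibrium is in mixed strategies.
Let R play a with probability p. C is indifferent when 8p + 14(1−p) = 14p + 4(1−p), giving p = 5/8.

5/8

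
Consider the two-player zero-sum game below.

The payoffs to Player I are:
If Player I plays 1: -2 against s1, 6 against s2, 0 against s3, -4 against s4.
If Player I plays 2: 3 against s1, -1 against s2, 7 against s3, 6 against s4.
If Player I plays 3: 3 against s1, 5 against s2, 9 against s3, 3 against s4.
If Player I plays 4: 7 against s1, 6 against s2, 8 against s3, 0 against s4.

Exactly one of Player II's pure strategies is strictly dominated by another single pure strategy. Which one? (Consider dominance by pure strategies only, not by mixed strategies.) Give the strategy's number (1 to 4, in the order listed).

3

Player II prefers columns that give Player I less. Compare s3 with s1: -2 < 0, 3 < 7, 3 < 9, 7 < 8.
So s1 strictly dominates s3 for Player II; s3 is strictly dominated.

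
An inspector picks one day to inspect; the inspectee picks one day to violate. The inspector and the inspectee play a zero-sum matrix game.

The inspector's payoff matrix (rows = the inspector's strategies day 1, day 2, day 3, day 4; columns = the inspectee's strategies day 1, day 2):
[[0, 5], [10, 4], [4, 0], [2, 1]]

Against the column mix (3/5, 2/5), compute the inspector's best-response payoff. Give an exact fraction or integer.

38/5

day 1: (0)·(3/5) + (5)·(2/5) = 2.
day 2: (10)·(3/5) + (4)·(2/5) = 38/5.
day 3: (4)·(3/5) + (0)·(2/5) = 12/5.
day 4: (2)·(3/5) + (1)·(2/5) = 8/5.
The best pure response is day 2 with expected payoff 38/5.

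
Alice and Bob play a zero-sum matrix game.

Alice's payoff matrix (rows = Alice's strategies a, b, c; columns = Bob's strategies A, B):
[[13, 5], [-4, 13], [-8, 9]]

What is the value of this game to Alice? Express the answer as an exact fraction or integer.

189/25

Row c is strictly dominated by row b, so Alice never plays it.
The remaining 2×2 game on (a, b) × (A, B) has no saddle point. Let Alice play a with probability p; indifference gives 13p − 4(1−p) = 5p + 13(1−p), so p = 17/25.
Similarly Bob's optimal q on A is 8/25, and the value is 13·(8/25) + (5)·(17/25) = 189/25.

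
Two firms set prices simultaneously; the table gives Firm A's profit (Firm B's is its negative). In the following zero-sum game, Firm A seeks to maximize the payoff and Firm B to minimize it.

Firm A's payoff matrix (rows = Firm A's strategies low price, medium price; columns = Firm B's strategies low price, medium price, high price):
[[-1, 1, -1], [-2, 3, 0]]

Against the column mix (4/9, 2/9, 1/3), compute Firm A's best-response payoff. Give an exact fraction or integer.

low price: (-1)·(4/9) + (1)·(2/9) + (-1)·(1/3) = -5/9.
medium price: (-2)·(4/9) + (3)·(2/9) + (0)·(1/3) = -2/9.
The best pure response is medium price with expected payoff -2/9.

-2/9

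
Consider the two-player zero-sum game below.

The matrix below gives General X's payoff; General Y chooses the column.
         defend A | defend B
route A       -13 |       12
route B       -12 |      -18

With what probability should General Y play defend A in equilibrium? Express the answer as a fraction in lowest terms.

30/31

Row minima are -13 and -18, so General X's maximin is -13; column maxima are -12 and 12, so General Y's minimax is -12. These differ, so the equilibrium is in mixed strategies.
Let General Y play defend A with probability q. General X is indifferent when −13q + 12(1−q) = −12q − 18(1−q), giving q = 30/31.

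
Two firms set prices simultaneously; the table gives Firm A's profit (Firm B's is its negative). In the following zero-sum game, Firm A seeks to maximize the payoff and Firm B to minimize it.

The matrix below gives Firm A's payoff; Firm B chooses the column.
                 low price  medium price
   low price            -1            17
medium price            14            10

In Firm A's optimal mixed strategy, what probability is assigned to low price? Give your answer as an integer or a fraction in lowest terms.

Row minima are -1 and 10, so Firm A's maximin is 10; column maxima are 14 and 17, so Firm B's minimax is 14. These differ, so the equilibrium is in mixed strategies.
Let Firm A play low price with probability p. Firm B is indifferent when −p + 14(1−p) = 17p + 10(1−p), giving p = 2/11.

2/11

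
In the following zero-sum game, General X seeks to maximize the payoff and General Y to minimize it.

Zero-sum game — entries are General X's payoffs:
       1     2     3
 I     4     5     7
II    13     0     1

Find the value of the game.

65/14

Column 3 is strictly dominated by 2 for General Y (it gives General X more in every row).
The remaining 2×2 game on (I, II) × (1, 2) has no saddle point. Let General X play I with probability p; indifference gives 4p + 13(1−p) = 5p, so p = 13/14.
Similarly General Y's optimal q on 1 is 5/14, and the value is 4·(5/14) + (5)·(9/14) = 65/14.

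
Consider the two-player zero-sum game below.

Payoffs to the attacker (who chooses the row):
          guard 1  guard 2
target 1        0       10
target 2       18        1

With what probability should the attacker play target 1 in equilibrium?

Row minima are 0 and 1, so the attacker's maximin is 1; column maxima are 18 and 10, so the defender's minimax is 10. These differ, so the equilibrium is in mixed strategies.
Let the attacker play target 1 with probability p. The defender is indifferent when 18(1−p) = 10p + (1−p), giving p = 17/27.

17/27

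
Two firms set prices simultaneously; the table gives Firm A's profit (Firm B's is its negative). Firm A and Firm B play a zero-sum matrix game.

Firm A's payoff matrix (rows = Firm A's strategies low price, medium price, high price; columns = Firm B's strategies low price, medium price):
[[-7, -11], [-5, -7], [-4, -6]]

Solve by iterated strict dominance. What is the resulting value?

Row low price is strictly dominated by row medium price (-5>-7, -7>-11); eliminate low price.
Row medium price is strictly dominated by row high price (-4>-5, -6>-7); eliminate medium price.
Column low price is strictly dominated by medium price for Firm B (-6<-4); eliminate low price.
Only (high price, medium price) remains, with payoff -6.

-6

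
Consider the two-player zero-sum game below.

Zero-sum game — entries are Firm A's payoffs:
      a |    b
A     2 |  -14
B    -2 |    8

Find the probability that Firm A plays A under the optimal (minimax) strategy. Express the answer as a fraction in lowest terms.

5/13

Row minima are -14 and -2, so Firm A's maximin is -2; column maxima are 2 and 8, so Firm B's minimax is 2. These differ, so the equilibrium is in mixed strategies.
Let Firm A play A with probability p. Firm B is indifferent when 2p − 2(1−p) = −14p + 8(1−p), giving p = 5/13.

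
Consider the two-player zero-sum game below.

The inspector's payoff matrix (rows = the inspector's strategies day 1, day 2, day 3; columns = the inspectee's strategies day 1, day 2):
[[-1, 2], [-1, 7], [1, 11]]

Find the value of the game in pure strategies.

1

Row minima: -1, -1, 1 → the inspector's maximin is 1.
Column maxima: 1, 11 → the inspectee's minimax is 1.
They coincide at (day 3, day 1), so the value is 1.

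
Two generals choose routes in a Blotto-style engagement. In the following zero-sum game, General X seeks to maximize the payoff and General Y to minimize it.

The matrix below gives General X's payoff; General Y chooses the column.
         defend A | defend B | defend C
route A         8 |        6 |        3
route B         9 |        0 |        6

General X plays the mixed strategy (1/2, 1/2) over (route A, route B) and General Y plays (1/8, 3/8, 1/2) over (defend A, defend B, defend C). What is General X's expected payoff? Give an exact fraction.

71/16

Against (1/8, 3/8, 1/2), each row's expected payoff is route A: 19/4; route B: 33/8.
Taking the (1/2, 1/2)-weighted average: (1/2)·(19/4) + (1/2)·(33/8) = 71/16.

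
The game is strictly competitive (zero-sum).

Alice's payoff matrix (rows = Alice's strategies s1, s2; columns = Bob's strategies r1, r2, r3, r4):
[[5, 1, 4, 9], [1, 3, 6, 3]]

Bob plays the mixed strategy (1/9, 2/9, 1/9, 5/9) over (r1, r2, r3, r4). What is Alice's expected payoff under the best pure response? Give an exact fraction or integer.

s1: (5)·(1/9) + (1)·(2/9) + (4)·(1/9) + (9)·(5/9) = 56/9.
s2: (1)·(1/9) + (3)·(2/9) + (6)·(1/9) + (3)·(5/9) = 28/9.
The best pure response is s1 with expected payoff 56/9.

56/9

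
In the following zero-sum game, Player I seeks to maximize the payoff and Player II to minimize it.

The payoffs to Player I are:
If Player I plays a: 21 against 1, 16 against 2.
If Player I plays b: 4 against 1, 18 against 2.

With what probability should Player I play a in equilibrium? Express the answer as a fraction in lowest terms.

14/19

Row minima are 16 and 4, so Player I's maximin is 16; column maxima are 21 and 18, so Player II's minimax is 18. These differ, so the equilibrium is in mixed strategies.
Let Player I play a with probability p. Player II is indifferent when 21p + 4(1−p) = 16p + 18(1−p), giving p = 14/19.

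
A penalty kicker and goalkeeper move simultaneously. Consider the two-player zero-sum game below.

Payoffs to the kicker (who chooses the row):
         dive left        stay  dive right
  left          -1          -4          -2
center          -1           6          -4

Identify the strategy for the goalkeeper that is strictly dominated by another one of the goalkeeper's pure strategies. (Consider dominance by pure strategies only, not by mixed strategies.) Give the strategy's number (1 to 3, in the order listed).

1

The goalkeeper prefers columns that give the kicker less. Compare dive left with dive right: -2 < -1, -4 < -1.
So dive right strictly dominates dive left for the goalkeeper; dive left is strictly dominated.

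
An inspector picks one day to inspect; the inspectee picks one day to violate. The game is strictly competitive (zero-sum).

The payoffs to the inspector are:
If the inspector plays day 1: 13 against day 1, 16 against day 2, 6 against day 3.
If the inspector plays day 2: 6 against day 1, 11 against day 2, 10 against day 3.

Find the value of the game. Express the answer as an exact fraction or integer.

Column day 2 is strictly dominated by day 1 for the inspectee (it gives the inspector more in every row).
The remaining 2×2 game on (day 1, day 2) × (day 1, day 3) has no saddle point. Let the inspector play day 1 with probability p; indifference gives 13p + 6(1−p) = 6p + 10(1−p), so p = 4/11.
Similarly the inspectee's optimal q on day 1 is 4/11, and the value is 13·(4/11) + (6)·(7/11) = 94/11.

94/11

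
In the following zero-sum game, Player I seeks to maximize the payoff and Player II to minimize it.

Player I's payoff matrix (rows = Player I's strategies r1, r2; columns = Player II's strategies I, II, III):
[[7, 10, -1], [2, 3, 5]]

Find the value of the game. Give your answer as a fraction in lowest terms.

37/11

Column II is strictly dominated by I for Player II (it gives Player I more in every row).
The remaining 2×2 game on (r1, r2) × (I, III) has no saddle point. Let Player I play r1 with probability p; indifference gives 7p + 2(1−p) = −p + 5(1−p), so p = 3/11.
Similarly Player II's optimal q on I is 6/11, and the value is 7·(6/11) + (-1)·(5/11) = 37/11.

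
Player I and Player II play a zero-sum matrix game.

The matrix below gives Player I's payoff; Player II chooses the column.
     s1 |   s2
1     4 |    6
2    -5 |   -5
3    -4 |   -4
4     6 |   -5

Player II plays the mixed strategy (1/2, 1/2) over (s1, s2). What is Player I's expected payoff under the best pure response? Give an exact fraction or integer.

5

1: (4)·(1/2) + (6)·(1/2) = 5.
2: (-5)·(1/2) + (-5)·(1/2) = -5.
3: (-4)·(1/2) + (-4)·(1/2) = -4.
4: (6)·(1/2) + (-5)·(1/2) = 1/2.
The best pure response is 1 with expected payoff 5.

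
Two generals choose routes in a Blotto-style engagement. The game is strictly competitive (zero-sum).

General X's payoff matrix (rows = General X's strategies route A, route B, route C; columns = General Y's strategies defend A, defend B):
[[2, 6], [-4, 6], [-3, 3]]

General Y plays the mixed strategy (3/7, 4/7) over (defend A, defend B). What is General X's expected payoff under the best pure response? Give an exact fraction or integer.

30/7

route A: (2)·(3/7) + (6)·(4/7) = 30/7.
route B: (-4)·(3/7) + (6)·(4/7) = 12/7.
route C: (-3)·(3/7) + (3)·(4/7) = 3/7.
The best pure response is route A with expected payoff 30/7.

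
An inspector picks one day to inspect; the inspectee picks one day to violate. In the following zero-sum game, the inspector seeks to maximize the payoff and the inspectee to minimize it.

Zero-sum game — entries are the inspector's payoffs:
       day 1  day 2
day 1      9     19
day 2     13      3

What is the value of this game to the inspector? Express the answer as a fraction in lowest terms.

11

Row minima are 9 and 3, so the inspector's maximin is 9; column maxima are 13 and 19, so the inspectee's minimax is 13. These differ, so the equilibrium is in mixed strategies.
Let the inspector play day 1 with probability p. The inspectee is indifferent when 9p + 13(1−p) = 19p + 3(1−p), giving p = 1/2.
Let the inspectee play day 1 with probability q. The inspector is indifferent when 9q + 19(1−q) = 13q + 3(1−q), giving q = 4/5.
The value is 9·(4/5) + (19)·(1/5) = 11.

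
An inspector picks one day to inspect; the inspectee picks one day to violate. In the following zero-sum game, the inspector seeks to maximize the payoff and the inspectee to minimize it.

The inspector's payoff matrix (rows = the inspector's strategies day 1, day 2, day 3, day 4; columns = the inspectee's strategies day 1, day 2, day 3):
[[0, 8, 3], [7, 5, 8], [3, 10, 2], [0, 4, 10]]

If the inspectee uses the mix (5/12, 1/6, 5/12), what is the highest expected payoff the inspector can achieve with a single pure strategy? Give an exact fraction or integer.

day 1: (0)·(5/12) + (8)·(1/6) + (3)·(5/12) = 31/12.
day 2: (7)·(5/12) + (5)·(1/6) + (8)·(5/12) = 85/12.
day 3: (3)·(5/12) + (10)·(1/6) + (2)·(5/12) = 15/4.
day 4: (0)·(5/12) + (4)·(1/6) + (10)·(5/12) = 29/6.
The best pure response is day 2 with expected payoff 85/12.

85/12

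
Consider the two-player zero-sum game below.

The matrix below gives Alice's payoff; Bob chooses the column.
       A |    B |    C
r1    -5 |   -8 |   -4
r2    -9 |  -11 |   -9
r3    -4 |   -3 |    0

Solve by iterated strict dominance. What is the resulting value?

Row r2 is strictly dominated by row r1 (-5>-9, -8>-11, -4>-9); eliminate r2.
Row r1 is strictly dominated by row r3 (-4>-5, -3>-8, 0>-4); eliminate r1.
Column B is strictly dominated by A for Bob (-4<-3); eliminate B.
Column C is strictly dominated by A for Bob (-4<0); eliminate C.
Only (r3, A) remains, with payoff -4.

-4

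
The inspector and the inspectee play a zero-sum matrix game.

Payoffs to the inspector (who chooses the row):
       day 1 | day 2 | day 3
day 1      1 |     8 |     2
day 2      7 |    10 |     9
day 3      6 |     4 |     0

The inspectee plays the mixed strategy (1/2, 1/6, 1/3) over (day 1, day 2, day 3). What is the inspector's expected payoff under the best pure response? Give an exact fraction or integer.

49/6

day 1: (1)·(1/2) + (8)·(1/6) + (2)·(1/3) = 5/2.
day 2: (7)·(1/2) + (10)·(1/6) + (9)·(1/3) = 49/6.
day 3: (6)·(1/2) + (4)·(1/6) + (0)·(1/3) = 11/3.
The best pure response is day 2 with expected payoff 49/6.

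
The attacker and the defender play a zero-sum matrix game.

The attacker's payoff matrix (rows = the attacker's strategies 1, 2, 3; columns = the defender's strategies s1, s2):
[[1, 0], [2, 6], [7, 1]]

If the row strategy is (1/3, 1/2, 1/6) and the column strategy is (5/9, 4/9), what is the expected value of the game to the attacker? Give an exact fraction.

Against (5/9, 4/9), each row's expected payoff is 1: 5/9; 2: 34/9; 3: 13/3.
Taking the (1/3, 1/2, 1/6)-weighted average: (1/3)·(5/9) + (1/2)·(34/9) + (1/6)·(13/3) = 151/54.

151/54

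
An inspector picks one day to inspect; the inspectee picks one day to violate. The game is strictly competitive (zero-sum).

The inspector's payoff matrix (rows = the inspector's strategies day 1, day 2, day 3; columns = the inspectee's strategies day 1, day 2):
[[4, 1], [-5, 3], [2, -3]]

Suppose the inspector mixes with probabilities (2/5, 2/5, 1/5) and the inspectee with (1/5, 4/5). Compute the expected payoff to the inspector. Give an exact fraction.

4/5

Against (1/5, 4/5), each row's expected payoff is day 1: 8/5; day 2: 7/5; day 3: -2.
Taking the (2/5, 2/5, 1/5)-weighted average: (2/5)·(8/5) + (2/5)·(7/5) + (1/5)·(-2) = 4/5.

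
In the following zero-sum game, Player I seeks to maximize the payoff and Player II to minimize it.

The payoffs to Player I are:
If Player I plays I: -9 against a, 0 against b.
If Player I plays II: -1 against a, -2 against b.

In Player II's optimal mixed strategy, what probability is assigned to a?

Row minima are -9 and -2, so Player I's maximin is -2; column maxima are -1 and 0, so Player II's minimax is -1. These differ, so the equilibrium is in mixed strategies.
Let Player II play a with probability q. Player I is indifferent when −9q = −q − 2(1−q), giving q = 1/5.

1/5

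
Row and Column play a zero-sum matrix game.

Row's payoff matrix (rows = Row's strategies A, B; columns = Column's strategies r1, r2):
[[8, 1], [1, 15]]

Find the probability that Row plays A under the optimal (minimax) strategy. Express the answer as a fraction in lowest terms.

2/3

Row minima are 1 and 1, so Row's maximin is 1; column maxima are 8 and 15, so Column's minimax is 8. These differ, so the equilibrium is in mixed strategies.
Let Row play A with probability p. Column is indifferent when 8p + (1−p) = p + 15(1−p), giving p = 2/3.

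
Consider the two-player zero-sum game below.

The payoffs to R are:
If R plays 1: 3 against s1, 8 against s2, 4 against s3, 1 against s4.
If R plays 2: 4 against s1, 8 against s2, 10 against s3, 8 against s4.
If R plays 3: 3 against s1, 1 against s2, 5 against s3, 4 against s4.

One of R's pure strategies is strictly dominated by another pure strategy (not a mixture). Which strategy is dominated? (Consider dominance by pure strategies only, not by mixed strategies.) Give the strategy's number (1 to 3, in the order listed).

3

Compare 3 with 2: 4 > 3, 8 > 1, 10 > 5, 8 > 4.
So 2 strictly dominates 3 for R; 3 is strictly dominated.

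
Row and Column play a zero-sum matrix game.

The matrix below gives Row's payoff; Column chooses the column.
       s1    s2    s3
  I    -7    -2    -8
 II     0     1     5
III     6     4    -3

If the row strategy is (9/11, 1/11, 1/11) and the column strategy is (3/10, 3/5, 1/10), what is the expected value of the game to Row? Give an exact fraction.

-29/10

Against (3/10, 3/5, 1/10), each row's expected payoff is I: -41/10; II: 11/10; III: 39/10.
Taking the (9/11, 1/11, 1/11)-weighted average: (9/11)·(-41/10) + (1/11)·(11/10) + (1/11)·(39/10) = -29/10.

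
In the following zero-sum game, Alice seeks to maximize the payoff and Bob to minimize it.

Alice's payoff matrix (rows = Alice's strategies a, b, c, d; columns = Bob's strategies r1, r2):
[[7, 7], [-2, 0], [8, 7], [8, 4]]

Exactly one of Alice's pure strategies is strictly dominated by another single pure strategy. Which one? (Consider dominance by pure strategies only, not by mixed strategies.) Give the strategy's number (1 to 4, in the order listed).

Compare b with a: 7 > -2, 7 > 0.
So a strictly dominates b for Alice; b is strictly dominated.

2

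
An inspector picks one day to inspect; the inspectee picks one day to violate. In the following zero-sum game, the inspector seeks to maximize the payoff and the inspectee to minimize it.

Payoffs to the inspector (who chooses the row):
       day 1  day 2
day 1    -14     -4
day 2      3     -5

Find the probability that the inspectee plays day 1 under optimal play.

1/18

Row minima are -14 and -5, so the inspector's maximin is -5; column maxima are 3 and -4, so the inspectee's minimax is -4. These differ, so the equilibrium is in mixed strategies.
Let the inspectee play day 1 with probability q. The inspector is indifferent when −14q − 4(1−q) = 3q − 5(1−q), giving q = 1/18.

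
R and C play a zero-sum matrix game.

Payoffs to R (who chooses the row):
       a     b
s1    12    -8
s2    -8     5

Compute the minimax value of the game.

Row minima are -8 and -8, so R's maximin is -8; column maxima are 12 and 5, so C's minimax is 5. These differ, so the equilibrium is in mixed strategies.
Let R play s1 with probability p. C is indifferent when 12p − 8(1−p) = −8p + 5(1−p), giving p = 13/33.
Let C play a with probability q. R is indifferent when 12q − 8(1−q) = −8q + 5(1−q), giving q = 13/33.
The value is 12·(13/33) + (-8)·(20/33) = -4/33.

-4/33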